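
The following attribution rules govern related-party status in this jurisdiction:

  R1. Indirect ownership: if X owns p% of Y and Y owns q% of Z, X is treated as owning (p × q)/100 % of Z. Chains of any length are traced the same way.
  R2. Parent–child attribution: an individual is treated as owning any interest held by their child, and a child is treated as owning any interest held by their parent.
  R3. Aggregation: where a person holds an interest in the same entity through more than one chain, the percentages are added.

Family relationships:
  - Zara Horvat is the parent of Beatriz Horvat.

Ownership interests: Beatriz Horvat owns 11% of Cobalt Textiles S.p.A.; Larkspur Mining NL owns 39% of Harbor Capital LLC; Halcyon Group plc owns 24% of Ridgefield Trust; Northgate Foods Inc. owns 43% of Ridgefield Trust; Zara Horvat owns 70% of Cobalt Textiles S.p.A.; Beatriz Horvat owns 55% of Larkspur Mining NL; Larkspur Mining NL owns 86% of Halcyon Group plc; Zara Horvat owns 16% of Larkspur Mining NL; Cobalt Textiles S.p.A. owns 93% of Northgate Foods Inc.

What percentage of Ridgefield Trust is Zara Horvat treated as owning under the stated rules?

By parent–child attribution (R2), Zara Horvat is treated as also owning Beatriz Horvat's interest in Cobalt Textiles S.p.A, giving 70% + 11% = 81%.
By parent–child attribution (R2), Zara Horvat is treated as also owning Beatriz Horvat's interest in Larkspur Mining NL, giving 16% + 55% = 71%.
Chain via Cobalt Textiles S.p.A. → Northgate Foods Inc. (R1): 81% × 93% × 43% = 32.3919% of Ridgefield Trust.
Chain via Larkspur Mining NL → Halcyon Group plc (R1): 71% × 86% × 24% = 14.6544% of Ridgefield Trust.
Aggregating (R3): 32.3919% + 14.6544% = 47.0463%.

47.0463%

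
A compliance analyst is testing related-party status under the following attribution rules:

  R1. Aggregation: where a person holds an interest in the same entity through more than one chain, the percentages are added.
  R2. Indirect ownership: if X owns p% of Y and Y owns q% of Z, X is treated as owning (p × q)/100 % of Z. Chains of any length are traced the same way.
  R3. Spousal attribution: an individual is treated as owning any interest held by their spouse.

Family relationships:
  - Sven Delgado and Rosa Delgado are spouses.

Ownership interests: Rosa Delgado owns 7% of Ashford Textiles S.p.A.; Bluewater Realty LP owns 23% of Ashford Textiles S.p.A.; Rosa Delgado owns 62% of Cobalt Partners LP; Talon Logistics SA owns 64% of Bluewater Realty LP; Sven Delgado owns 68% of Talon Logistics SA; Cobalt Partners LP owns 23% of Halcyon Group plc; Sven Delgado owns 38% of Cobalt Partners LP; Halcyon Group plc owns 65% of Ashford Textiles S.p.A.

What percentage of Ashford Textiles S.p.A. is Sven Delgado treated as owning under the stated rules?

31.9596%

By spousal attribution (R3), Sven Delgado is treated as also owning Rosa Delgado's interest in Cobalt Partners LP, giving 38% + 62% = 100%.
By spousal attribution (R3), Sven Delgado is treated as owning Rosa Delgado's 7% interest in Ashford Textiles S.p.A.
Chain via Cobalt Partners LP → Halcyon Group plc (R2): 100% × 23% × 65% = 14.95% of Ashford Textiles S.p.A.
Chain via Talon Logistics SA → Bluewater Realty LP (R2): 68% × 64% × 23% = 10.0096% of Ashford Textiles S.p.A.
Direct interest in Ashford Textiles S.p.A: 7%.
Aggregating (R1): 14.95% + 10.0096% + 7% = 31.9596%.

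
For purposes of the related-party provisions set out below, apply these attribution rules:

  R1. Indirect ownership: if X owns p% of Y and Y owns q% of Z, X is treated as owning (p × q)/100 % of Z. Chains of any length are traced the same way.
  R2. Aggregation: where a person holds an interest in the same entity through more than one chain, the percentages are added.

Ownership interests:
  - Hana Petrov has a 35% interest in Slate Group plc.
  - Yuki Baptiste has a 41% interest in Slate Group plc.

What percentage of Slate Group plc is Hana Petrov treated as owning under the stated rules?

35%

Direct interest in Slate Group plc: 35%.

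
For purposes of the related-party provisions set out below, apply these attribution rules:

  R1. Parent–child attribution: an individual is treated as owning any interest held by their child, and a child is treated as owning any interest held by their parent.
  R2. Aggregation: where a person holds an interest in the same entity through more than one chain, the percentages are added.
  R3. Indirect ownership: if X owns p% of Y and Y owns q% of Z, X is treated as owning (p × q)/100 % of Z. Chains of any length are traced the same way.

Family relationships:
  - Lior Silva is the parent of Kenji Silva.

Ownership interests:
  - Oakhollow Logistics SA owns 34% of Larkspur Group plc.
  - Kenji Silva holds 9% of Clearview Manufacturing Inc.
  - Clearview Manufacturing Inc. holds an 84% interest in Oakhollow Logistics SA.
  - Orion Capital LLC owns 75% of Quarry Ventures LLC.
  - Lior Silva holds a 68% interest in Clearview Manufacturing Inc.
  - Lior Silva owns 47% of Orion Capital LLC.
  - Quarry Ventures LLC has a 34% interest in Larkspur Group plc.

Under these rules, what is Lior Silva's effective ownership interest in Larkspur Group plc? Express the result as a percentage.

By parent–child attribution (R1), Lior Silva is treated as also owning Kenji Silva's interest in Clearview Manufacturing Inc, giving 68% + 9% = 77%.
Chain via Orion Capital LLC → Quarry Ventures LLC (R3): 47% × 75% × 34% = 11.985% of Larkspur Group plc.
Chain via Clearview Manufacturing Inc. → Oakhollow Logistics SA (R3): 77% × 84% × 34% = 21.9912% of Larkspur Group plc.
Aggregating (R2): 11.985% + 21.9912% = 33.9762%.

33.9762%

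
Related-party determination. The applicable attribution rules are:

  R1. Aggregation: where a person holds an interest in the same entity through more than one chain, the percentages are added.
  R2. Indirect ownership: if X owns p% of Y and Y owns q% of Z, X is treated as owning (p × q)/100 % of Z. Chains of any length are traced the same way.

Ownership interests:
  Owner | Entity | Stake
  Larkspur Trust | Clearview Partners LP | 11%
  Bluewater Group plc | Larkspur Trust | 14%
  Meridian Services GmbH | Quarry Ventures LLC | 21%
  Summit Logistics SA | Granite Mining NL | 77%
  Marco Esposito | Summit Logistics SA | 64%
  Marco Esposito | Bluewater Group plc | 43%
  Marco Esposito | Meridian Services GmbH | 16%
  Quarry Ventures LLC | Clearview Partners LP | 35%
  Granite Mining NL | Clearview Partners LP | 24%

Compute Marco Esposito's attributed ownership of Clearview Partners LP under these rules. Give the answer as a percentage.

Chain via Summit Logistics SA → Granite Mining NL (R2): 64% × 77% × 24% = 11.8272% of Clearview Partners LP.
Chain via Bluewater Group plc → Larkspur Trust (R2): 43% × 14% × 11% = 0.6622% of Clearview Partners LP.
Chain via Meridian Services GmbH → Quarry Ventures LLC (R2): 16% × 21% × 35% = 1.176% of Clearview Partners LP.
Aggregating (R1): 11.8272% + 0.6622% + 1.176% = 13.6654%.

13.6654%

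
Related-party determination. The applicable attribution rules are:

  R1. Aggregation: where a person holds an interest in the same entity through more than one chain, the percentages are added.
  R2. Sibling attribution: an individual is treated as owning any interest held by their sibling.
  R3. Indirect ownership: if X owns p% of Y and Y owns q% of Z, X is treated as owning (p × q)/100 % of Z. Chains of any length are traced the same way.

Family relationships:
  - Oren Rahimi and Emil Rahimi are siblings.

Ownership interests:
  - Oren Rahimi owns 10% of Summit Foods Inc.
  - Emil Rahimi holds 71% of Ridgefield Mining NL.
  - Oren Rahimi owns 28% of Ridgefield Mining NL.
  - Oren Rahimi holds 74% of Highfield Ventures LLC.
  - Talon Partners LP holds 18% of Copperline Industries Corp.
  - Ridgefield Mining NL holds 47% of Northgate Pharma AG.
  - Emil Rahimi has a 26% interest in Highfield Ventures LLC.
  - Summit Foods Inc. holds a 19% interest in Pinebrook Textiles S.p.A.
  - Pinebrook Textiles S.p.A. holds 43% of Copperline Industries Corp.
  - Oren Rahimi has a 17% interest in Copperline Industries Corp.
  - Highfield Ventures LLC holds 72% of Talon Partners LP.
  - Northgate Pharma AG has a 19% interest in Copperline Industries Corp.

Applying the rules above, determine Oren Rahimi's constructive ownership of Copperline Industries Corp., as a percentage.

By sibling attribution (R2), Oren Rahimi is treated as also owning Emil Rahimi's interest in Ridgefield Mining NL, giving 28% + 71% = 99%.
By sibling attribution (R2), Oren Rahimi is treated as also owning Emil Rahimi's interest in Highfield Ventures LLC, giving 74% + 26% = 100%.
Chain via Summit Foods Inc. → Pinebrook Textiles S.p.A. (R3): 10% × 19% × 43% = 0.817% of Copperline Industries Corp.
Chain via Ridgefield Mining NL → Northgate Pharma AG (R3): 99% × 47% × 19% = 8.8407% of Copperline Industries Corp.
Chain via Highfield Ventures LLC → Talon Partners LP (R3): 100% × 72% × 18% = 12.96% of Copperline Industries Corp.
Direct interest in Copperline Industries Corp: 17%.
Aggregating (R1): 0.817% + 8.8407% + 12.96% + 17% = 39.6177%.

39.6177%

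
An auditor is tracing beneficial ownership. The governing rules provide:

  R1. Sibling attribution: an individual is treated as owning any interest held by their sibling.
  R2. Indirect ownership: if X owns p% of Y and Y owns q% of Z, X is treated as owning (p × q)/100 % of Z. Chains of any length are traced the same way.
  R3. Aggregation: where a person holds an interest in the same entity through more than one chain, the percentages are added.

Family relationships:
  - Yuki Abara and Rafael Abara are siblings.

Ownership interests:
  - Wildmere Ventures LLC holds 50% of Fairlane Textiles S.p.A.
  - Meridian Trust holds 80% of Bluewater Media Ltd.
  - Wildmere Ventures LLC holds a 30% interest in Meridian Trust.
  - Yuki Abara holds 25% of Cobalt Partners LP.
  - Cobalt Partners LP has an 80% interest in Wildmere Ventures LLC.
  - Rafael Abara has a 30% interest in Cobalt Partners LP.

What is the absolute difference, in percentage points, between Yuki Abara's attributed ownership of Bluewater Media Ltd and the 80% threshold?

By sibling attribution (R1), Yuki Abara is treated as also owning Rafael Abara's interest in Cobalt Partners LP, giving 25% + 30% = 55%.
Chain via Cobalt Partners LP → Wildmere Ventures LLC → Meridian Trust (R2): 55% × 80% × 30% × 80% = 10.56% of Bluewater Media Ltd.
10.56% falls short of the 80% threshold by 69.44 percentage points.

69.44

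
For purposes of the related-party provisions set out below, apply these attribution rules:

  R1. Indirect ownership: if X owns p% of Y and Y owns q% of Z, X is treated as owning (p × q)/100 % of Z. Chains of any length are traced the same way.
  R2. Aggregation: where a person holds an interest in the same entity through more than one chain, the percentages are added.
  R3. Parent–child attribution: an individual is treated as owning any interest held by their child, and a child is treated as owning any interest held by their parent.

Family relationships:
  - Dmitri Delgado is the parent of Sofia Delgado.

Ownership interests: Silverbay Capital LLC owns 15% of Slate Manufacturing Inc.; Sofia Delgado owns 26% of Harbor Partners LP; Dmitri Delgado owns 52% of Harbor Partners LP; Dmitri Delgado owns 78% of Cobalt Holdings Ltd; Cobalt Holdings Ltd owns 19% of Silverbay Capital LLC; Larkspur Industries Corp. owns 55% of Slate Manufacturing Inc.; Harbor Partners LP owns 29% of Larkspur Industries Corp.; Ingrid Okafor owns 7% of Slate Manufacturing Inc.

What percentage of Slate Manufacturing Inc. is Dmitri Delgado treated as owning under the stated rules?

By parent–child attribution (R3), Dmitri Delgado is treated as also owning Sofia Delgado's interest in Harbor Partners LP, giving 52% + 26% = 78%.
Chain via Cobalt Holdings Ltd → Silverbay Capital LLC (R1): 78% × 19% × 15% = 2.223% of Slate Manufacturing Inc.
Chain via Harbor Partners LP → Larkspur Industries Corp. (R1): 78% × 29% × 55% = 12.441% of Slate Manufacturing Inc.
Aggregating (R2): 2.223% + 12.441% = 14.664%.

14.664%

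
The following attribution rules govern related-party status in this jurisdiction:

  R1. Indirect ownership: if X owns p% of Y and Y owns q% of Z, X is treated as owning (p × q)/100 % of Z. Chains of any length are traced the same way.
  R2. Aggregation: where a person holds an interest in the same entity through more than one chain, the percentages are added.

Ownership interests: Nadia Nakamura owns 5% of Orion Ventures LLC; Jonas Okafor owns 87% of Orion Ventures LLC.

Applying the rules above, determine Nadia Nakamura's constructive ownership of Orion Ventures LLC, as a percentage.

5%

Direct interest in Orion Ventures LLC: 5%.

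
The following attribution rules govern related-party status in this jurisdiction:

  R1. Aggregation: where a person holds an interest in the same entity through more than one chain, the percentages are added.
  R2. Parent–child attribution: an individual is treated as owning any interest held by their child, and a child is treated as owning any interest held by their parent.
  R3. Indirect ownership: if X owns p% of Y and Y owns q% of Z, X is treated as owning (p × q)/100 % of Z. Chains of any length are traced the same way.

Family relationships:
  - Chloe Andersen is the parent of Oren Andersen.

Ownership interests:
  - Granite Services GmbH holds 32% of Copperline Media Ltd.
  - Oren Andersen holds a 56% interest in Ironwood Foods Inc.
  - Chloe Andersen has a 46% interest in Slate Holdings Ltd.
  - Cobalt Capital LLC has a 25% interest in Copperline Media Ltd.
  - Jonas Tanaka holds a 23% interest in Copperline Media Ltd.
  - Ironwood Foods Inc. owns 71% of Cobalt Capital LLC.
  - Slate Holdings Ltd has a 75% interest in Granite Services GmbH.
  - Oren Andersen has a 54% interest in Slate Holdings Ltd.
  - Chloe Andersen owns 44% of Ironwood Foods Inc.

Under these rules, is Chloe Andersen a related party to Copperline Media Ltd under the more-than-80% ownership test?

By parent–child attribution (R2), Chloe Andersen is treated as also owning Oren Andersen's interest in Slate Holdings Ltd, giving 46% + 54% = 100%.
By parent–child attribution (R2), Chloe Andersen is treated as also owning Oren Andersen's interest in Ironwood Foods Inc, giving 44% + 56% = 100%.
Chain via Slate Holdings Ltd → Granite Services GmbH (R3): 100% × 75% × 32% = 24% of Copperline Media Ltd.
Chain via Ironwood Foods Inc. → Cobalt Capital LLC (R3): 100% × 71% × 25% = 17.75% of Copperline Media Ltd.
Aggregating (R1): 24% + 17.75% = 41.75%.
41.75% does not exceed the 80% threshold, so Chloe is not a related party to Copperline Media Ltd.

No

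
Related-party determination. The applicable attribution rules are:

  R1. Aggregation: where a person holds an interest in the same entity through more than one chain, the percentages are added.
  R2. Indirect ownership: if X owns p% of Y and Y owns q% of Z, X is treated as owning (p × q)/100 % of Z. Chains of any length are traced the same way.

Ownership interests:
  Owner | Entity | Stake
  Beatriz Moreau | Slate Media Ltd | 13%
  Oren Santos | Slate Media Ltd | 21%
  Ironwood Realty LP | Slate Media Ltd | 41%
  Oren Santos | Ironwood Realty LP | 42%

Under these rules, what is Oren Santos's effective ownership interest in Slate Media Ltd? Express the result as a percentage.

38.22%

Chain via Ironwood Realty LP (R2): 42% × 41% = 17.22% of Slate Media Ltd.
Direct interest in Slate Media Ltd: 21%.
Aggregating (R1): 17.22% + 21% = 38.22%.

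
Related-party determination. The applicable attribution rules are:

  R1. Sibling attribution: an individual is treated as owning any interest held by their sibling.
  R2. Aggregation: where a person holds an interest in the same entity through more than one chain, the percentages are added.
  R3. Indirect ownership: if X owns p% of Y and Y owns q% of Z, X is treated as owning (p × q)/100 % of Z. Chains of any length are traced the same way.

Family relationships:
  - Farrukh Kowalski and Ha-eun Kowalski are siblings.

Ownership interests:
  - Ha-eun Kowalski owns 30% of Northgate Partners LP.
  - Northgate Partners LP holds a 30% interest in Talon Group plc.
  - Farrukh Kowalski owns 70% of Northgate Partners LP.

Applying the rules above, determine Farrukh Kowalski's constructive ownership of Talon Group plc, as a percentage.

By sibling attribution (R1), Farrukh Kowalski is treated as also owning Ha-eun Kowalski's interest in Northgate Partners LP, giving 70% + 30% = 100%.
Chain via Northgate Partners LP (R3): 100% × 30% = 30% of Talon Group plc.

30%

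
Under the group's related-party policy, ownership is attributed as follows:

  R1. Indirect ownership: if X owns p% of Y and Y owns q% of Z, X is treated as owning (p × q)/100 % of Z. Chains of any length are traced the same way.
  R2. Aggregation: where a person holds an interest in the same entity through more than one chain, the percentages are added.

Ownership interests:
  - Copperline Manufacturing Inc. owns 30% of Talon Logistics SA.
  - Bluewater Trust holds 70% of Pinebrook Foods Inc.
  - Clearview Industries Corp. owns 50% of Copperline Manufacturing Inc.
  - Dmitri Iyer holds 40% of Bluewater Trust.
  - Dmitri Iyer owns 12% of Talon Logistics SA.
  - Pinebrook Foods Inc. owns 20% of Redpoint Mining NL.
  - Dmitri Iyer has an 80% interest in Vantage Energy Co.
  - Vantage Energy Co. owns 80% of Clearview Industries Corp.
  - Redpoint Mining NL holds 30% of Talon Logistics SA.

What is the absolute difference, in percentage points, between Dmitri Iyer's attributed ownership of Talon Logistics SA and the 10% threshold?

13.28

Chain via Bluewater Trust → Pinebrook Foods Inc. → Redpoint Mining NL (R1): 40% × 70% × 20% × 30% = 1.68% of Talon Logistics SA.
Chain via Vantage Energy Co. → Clearview Industries Corp. → Copperline Manufacturing Inc. (R1): 80% × 80% × 50% × 30% = 9.6% of Talon Logistics SA.
Direct interest in Talon Logistics SA: 12%.
Aggregating (R2): 1.68% + 9.6% + 12% = 23.28%.
23.28% exceeds the 10% threshold by 13.28 percentage points.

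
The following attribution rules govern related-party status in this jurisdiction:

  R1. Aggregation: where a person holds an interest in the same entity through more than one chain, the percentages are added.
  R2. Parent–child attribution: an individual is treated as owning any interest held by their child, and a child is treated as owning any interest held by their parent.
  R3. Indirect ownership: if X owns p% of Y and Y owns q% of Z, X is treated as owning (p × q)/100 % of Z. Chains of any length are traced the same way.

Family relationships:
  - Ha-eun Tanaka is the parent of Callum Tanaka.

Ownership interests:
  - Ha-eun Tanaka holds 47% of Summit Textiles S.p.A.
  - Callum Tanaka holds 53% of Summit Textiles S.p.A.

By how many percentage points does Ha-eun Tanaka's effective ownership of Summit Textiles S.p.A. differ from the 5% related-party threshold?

By parent–child attribution (R2), Ha-eun Tanaka is treated as also owning Callum Tanaka's interest in Summit Textiles S.p.A, giving 47% + 53% = 100%.
Direct interest in Summit Textiles S.p.A: 100%.
100% exceeds the 5% threshold by 95 percentage points.

95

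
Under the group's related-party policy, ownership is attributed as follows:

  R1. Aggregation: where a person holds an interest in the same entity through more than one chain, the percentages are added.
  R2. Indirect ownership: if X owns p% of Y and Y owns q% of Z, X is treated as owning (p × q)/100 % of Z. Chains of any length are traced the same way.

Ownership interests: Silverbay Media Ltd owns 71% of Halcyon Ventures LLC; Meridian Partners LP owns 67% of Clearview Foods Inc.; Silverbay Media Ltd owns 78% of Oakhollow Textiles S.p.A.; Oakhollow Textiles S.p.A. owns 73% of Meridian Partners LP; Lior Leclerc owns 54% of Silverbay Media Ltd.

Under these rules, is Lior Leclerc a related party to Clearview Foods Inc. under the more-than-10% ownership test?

Yes

Chain via Silverbay Media Ltd → Oakhollow Textiles S.p.A. → Meridian Partners LP (R2): 54% × 78% × 73% × 67% = 20.600892% of Clearview Foods Inc.
20.600892% exceeds the 10% threshold, so Lior is a related party to Clearview Foods Inc.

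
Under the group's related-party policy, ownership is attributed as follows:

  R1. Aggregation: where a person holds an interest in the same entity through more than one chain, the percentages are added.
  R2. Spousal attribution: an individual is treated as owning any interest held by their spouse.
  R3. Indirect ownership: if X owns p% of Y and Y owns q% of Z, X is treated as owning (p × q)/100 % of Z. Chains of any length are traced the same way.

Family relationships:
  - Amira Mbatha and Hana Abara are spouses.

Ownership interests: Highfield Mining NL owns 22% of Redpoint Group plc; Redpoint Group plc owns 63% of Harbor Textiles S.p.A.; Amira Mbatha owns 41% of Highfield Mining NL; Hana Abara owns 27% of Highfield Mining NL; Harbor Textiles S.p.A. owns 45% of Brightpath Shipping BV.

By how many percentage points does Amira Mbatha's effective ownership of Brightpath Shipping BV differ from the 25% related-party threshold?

20.75884

By spousal attribution (R2), Amira Mbatha is treated as also owning Hana Abara's interest in Highfield Mining NL, giving 41% + 27% = 68%.
Chain via Highfield Mining NL → Redpoint Group plc → Harbor Textiles S.p.A. (R3): 68% × 22% × 63% × 45% = 4.24116% of Brightpath Shipping BV.
4.24116% falls short of the 25% threshold by 20.75884 percentage points.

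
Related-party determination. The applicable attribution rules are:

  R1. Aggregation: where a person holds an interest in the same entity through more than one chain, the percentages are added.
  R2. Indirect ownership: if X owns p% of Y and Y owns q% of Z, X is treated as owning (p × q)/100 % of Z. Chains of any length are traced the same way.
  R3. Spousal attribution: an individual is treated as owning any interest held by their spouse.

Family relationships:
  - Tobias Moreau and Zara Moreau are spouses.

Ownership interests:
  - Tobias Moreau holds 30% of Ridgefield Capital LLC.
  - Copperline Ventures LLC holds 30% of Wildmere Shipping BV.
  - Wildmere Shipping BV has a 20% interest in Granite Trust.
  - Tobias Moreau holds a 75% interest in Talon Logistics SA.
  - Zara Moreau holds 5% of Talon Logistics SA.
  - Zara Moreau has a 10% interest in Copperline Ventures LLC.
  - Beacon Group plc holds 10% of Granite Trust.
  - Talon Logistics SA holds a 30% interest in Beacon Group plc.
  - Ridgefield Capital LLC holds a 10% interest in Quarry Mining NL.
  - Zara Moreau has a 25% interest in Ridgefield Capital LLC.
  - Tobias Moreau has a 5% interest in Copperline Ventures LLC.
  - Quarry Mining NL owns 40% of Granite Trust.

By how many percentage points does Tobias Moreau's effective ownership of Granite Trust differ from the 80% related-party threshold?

74.5

By spousal attribution (R3), Tobias Moreau is treated as also owning Zara Moreau's interest in Ridgefield Capital LLC, giving 30% + 25% = 55%.
By spousal attribution (R3), Tobias Moreau is treated as also owning Zara Moreau's interest in Talon Logistics SA, giving 75% + 5% = 80%.
By spousal attribution (R3), Tobias Moreau is treated as also owning Zara Moreau's interest in Copperline Ventures LLC, giving 5% + 10% = 15%.
Chain via Ridgefield Capital LLC → Quarry Mining NL (R2): 55% × 10% × 40% = 2.2% of Granite Trust.
Chain via Talon Logistics SA → Beacon Group plc (R2): 80% × 30% × 10% = 2.4% of Granite Trust.
Chain via Copperline Ventures LLC → Wildmere Shipping BV (R2): 15% × 30% × 20% = 0.9% of Granite Trust.
Aggregating (R1): 2.2% + 2.4% + 0.9% = 5.5%.
5.5% falls short of the 80% threshold by 74.5 percentage points.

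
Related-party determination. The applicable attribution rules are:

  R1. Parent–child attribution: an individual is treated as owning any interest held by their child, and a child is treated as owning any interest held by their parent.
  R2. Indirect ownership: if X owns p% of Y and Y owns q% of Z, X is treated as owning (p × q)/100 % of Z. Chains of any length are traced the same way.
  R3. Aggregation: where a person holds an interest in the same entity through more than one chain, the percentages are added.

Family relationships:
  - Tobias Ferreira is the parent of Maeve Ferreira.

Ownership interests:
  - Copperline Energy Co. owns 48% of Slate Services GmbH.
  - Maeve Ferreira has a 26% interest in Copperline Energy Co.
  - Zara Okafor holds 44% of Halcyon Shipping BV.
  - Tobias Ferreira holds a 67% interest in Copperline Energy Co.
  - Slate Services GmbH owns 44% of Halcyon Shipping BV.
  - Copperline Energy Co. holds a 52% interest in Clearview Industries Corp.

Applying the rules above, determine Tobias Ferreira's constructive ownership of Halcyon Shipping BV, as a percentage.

19.6416%

By parent–child attribution (R1), Tobias Ferreira is treated as also owning Maeve Ferreira's interest in Copperline Energy Co, giving 67% + 26% = 93%.
Chain via Copperline Energy Co. → Slate Services GmbH (R2): 93% × 48% × 44% = 19.6416% of Halcyon Shipping BV.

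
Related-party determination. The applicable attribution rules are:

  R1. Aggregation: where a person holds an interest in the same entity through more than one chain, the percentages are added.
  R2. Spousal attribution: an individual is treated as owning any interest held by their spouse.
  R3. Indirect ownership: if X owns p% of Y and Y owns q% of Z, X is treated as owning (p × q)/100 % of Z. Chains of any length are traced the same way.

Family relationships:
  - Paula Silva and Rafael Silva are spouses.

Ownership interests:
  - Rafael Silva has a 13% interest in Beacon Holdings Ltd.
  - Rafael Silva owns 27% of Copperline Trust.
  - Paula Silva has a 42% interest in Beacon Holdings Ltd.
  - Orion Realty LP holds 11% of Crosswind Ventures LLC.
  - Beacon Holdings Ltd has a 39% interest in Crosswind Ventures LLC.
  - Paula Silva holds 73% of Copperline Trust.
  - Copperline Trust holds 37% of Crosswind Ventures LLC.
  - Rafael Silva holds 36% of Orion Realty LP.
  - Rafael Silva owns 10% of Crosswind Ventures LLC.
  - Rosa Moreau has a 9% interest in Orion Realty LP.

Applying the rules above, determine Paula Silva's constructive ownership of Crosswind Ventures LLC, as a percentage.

By spousal attribution (R2), Paula Silva is treated as also owning Rafael Silva's interest in Beacon Holdings Ltd, giving 42% + 13% = 55%.
By spousal attribution (R2), Paula Silva is treated as also owning Rafael Silva's interest in Copperline Trust, giving 73% + 27% = 100%.
By spousal attribution (R2), Paula Silva is treated as owning Rafael Silva's 36% interest in Orion Realty LP.
By spousal attribution (R2), Paula Silva is treated as owning Rafael Silva's 10% interest in Crosswind Ventures LLC.
Chain via Beacon Holdings Ltd (R3): 55% × 39% = 21.45% of Crosswind Ventures LLC.
Chain via Copperline Trust (R3): 100% × 37% = 37% of Crosswind Ventures LLC.
Chain via Orion Realty LP (R3): 36% × 11% = 3.96% of Crosswind Ventures LLC.
Direct interest in Crosswind Ventures LLC: 10%.
Aggregating (R1): 21.45% + 37% + 3.96% + 10% = 72.41%.

72.41%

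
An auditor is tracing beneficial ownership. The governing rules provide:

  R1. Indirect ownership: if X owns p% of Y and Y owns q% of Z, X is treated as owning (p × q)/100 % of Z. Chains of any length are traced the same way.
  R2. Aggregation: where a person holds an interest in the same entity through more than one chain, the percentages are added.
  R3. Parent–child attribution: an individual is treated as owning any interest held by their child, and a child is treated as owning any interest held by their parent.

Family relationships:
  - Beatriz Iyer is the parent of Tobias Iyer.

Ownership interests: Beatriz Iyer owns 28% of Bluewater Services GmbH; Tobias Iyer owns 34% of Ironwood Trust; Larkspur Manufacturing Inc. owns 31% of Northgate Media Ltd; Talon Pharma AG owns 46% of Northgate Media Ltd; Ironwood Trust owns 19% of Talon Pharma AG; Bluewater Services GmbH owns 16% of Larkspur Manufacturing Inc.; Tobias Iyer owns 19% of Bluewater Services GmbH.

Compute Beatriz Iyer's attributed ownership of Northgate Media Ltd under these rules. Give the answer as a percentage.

5.3028%

By parent–child attribution (R3), Beatriz Iyer is treated as also owning Tobias Iyer's interest in Bluewater Services GmbH, giving 28% + 19% = 47%.
By parent–child attribution (R3), Beatriz Iyer is treated as owning Tobias Iyer's 34% interest in Ironwood Trust.
Chain via Bluewater Services GmbH → Larkspur Manufacturing Inc. (R1): 47% × 16% × 31% = 2.3312% of Northgate Media Ltd.
Chain via Ironwood Trust → Talon Pharma AG (R1): 34% × 19% × 46% = 2.9716% of Northgate Media Ltd.
Aggregating (R2): 2.3312% + 2.9716% = 5.3028%.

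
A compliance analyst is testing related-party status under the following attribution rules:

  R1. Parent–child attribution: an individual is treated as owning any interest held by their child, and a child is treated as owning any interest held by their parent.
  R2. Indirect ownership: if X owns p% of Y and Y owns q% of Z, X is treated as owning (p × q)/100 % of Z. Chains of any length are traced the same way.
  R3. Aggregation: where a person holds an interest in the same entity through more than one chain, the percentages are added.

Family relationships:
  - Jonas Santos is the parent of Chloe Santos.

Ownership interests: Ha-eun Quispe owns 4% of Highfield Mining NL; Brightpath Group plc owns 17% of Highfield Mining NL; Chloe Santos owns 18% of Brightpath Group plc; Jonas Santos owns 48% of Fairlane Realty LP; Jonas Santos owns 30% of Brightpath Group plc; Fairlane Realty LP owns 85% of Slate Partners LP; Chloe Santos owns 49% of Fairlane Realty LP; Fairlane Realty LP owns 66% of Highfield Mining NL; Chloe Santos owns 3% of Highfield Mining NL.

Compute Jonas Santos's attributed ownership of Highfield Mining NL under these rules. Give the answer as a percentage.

75.18%

By parent–child attribution (R1), Jonas Santos is treated as also owning Chloe Santos's interest in Brightpath Group plc, giving 30% + 18% = 48%.
By parent–child attribution (R1), Jonas Santos is treated as also owning Chloe Santos's interest in Fairlane Realty LP, giving 48% + 49% = 97%.
By parent–child attribution (R1), Jonas Santos is treated as owning Chloe Santos's 3% interest in Highfield Mining NL.
Chain via Brightpath Group plc (R2): 48% × 17% = 8.16% of Highfield Mining NL.
Chain via Fairlane Realty LP (R2): 97% × 66% = 64.02% of Highfield Mining NL.
Direct interest in Highfield Mining NL: 3%.
Aggregating (R3): 8.16% + 64.02% + 3% = 75.18%.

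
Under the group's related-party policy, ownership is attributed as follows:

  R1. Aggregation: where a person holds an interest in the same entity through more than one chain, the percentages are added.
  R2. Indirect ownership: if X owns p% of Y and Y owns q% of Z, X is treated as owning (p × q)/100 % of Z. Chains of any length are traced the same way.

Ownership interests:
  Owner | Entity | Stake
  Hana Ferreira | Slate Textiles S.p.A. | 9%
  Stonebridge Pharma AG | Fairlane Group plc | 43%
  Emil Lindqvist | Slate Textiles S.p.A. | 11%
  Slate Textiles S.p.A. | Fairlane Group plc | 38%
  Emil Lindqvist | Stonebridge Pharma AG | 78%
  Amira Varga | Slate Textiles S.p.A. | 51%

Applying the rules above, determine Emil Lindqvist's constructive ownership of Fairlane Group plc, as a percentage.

Chain via Slate Textiles S.p.A. (R2): 11% × 38% = 4.18% of Fairlane Group plc.
Chain via Stonebridge Pharma AG (R2): 78% × 43% = 33.54% of Fairlane Group plc.
Aggregating (R1): 4.18% + 33.54% = 37.72%.

37.72%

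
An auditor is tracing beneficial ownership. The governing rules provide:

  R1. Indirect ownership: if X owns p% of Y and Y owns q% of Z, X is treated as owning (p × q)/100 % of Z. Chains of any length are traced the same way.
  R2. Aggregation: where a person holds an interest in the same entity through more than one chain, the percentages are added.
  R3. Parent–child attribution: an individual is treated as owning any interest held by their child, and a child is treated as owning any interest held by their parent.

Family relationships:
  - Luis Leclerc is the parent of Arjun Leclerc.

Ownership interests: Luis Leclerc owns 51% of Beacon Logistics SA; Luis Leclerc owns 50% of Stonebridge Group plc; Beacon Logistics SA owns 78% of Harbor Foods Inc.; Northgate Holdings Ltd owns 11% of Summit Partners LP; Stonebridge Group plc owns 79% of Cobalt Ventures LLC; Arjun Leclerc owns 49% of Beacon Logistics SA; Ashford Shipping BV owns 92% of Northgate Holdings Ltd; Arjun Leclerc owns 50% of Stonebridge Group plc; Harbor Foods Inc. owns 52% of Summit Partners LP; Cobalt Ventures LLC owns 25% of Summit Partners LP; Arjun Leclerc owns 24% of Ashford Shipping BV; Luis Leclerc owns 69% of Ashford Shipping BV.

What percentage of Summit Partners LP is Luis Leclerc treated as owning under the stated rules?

By parent–child attribution (R3), Luis Leclerc is treated as also owning Arjun Leclerc's interest in Stonebridge Group plc, giving 50% + 50% = 100%.
By parent–child attribution (R3), Luis Leclerc is treated as also owning Arjun Leclerc's interest in Beacon Logistics SA, giving 51% + 49% = 100%.
By parent–child attribution (R3), Luis Leclerc is treated as also owning Arjun Leclerc's interest in Ashford Shipping BV, giving 69% + 24% = 93%.
Chain via Stonebridge Group plc → Cobalt Ventures LLC (R1): 100% × 79% × 25% = 19.75% of Summit Partners LP.
Chain via Beacon Logistics SA → Harbor Foods Inc. (R1): 100% × 78% × 52% = 40.56% of Summit Partners LP.
Chain via Ashford Shipping BV → Northgate Holdings Ltd (R1): 93% × 92% × 11% = 9.4116% of Summit Partners LP.
Aggregating (R2): 19.75% + 40.56% + 9.4116% = 69.7216%.

69.7216%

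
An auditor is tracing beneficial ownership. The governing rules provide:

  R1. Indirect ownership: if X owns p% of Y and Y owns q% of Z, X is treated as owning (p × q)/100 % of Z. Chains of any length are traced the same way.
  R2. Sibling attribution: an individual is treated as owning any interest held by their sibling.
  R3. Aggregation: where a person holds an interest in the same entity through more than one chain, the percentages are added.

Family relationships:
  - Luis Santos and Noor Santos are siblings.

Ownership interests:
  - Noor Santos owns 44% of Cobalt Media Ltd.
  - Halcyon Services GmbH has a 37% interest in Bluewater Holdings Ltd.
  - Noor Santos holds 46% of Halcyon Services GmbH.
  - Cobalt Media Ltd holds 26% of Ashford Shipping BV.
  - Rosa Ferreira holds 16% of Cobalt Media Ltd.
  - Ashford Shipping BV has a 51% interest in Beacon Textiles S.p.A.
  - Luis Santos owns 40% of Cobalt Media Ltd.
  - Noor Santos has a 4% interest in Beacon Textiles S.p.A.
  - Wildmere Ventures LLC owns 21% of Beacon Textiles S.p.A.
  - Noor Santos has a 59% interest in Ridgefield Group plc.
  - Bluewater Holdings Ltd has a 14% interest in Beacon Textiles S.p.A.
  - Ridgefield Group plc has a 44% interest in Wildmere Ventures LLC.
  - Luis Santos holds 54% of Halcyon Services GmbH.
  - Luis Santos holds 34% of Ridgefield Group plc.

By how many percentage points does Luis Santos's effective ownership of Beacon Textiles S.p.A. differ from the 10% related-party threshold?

18.9116

By sibling attribution (R2), Luis Santos is treated as also owning Noor Santos's interest in Ridgefield Group plc, giving 34% + 59% = 93%.
By sibling attribution (R2), Luis Santos is treated as also owning Noor Santos's interest in Cobalt Media Ltd, giving 40% + 44% = 84%.
By sibling attribution (R2), Luis Santos is treated as also owning Noor Santos's interest in Halcyon Services GmbH, giving 54% + 46% = 100%.
By sibling attribution (R2), Luis Santos is treated as owning Noor Santos's 4% interest in Beacon Textiles S.p.A.
Chain via Ridgefield Group plc → Wildmere Ventures LLC (R1): 93% × 44% × 21% = 8.5932% of Beacon Textiles S.p.A.
Chain via Cobalt Media Ltd → Ashford Shipping BV (R1): 84% × 26% × 51% = 11.1384% of Beacon Textiles S.p.A.
Chain via Halcyon Services GmbH → Bluewater Holdings Ltd (R1): 100% × 37% × 14% = 5.18% of Beacon Textiles S.p.A.
Direct interest in Beacon Textiles S.p.A: 4%.
Aggregating (R3): 8.5932% + 11.1384% + 5.18% + 4% = 28.9116%.
28.9116% exceeds the 10% threshold by 18.9116 percentage points.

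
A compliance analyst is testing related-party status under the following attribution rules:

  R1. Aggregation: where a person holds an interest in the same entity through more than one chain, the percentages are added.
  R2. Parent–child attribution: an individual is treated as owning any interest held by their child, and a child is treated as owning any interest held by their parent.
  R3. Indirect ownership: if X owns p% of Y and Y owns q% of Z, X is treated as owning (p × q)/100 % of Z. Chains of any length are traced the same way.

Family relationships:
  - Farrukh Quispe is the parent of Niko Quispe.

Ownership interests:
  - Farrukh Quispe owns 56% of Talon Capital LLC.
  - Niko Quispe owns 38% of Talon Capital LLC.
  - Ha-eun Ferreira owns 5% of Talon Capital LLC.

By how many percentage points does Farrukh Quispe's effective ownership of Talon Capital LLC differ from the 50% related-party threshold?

By parent–child attribution (R2), Farrukh Quispe is treated as also owning Niko Quispe's interest in Talon Capital LLC, giving 56% + 38% = 94%.
Direct interest in Talon Capital LLC: 94%.
94% exceeds the 50% threshold by 44 percentage points.

44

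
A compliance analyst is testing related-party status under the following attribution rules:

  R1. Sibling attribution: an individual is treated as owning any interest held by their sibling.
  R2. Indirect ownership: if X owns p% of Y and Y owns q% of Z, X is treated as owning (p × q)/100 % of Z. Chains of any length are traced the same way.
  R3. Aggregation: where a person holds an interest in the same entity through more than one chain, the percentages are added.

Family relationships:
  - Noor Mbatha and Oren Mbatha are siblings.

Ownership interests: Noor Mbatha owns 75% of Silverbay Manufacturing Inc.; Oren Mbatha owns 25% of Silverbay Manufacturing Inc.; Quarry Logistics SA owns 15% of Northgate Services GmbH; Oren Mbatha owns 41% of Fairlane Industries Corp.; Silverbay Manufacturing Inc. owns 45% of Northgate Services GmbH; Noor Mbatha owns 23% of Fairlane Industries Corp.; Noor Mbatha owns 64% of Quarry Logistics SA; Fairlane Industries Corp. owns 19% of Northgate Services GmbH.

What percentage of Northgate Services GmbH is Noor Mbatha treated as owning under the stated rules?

By sibling attribution (R1), Noor Mbatha is treated as also owning Oren Mbatha's interest in Silverbay Manufacturing Inc, giving 75% + 25% = 100%.
By sibling attribution (R1), Noor Mbatha is treated as also owning Oren Mbatha's interest in Fairlane Industries Corp, giving 23% + 41% = 64%.
Chain via Silverbay Manufacturing Inc. (R2): 100% × 45% = 45% of Northgate Services GmbH.
Chain via Fairlane Industries Corp. (R2): 64% × 19% = 12.16% of Northgate Services GmbH.
Chain via Quarry Logistics SA (R2): 64% × 15% = 9.6% of Northgate Services GmbH.
Aggregating (R3): 45% + 12.16% + 9.6% = 66.76%.

66.76%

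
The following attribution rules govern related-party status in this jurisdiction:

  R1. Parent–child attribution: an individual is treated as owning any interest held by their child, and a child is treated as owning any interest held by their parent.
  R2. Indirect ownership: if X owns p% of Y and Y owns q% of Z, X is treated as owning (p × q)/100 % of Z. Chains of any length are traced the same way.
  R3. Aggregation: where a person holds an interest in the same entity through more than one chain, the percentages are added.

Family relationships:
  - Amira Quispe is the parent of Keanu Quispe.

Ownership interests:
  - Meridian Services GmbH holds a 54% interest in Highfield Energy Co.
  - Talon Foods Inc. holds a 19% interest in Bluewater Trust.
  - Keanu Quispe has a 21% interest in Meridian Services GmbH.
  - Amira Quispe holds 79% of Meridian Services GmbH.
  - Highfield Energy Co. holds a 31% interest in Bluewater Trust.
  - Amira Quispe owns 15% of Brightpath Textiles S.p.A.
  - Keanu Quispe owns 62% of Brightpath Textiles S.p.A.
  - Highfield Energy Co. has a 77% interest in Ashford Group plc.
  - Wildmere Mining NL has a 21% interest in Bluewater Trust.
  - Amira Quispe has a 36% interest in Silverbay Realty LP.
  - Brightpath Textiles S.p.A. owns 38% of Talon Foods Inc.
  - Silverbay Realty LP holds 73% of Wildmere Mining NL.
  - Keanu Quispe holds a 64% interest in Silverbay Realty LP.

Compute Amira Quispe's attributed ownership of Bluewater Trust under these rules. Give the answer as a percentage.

37.6294%

By parent–child attribution (R1), Amira Quispe is treated as also owning Keanu Quispe's interest in Silverbay Realty LP, giving 36% + 64% = 100%.
By parent–child attribution (R1), Amira Quispe is treated as also owning Keanu Quispe's interest in Meridian Services GmbH, giving 79% + 21% = 100%.
By parent–child attribution (R1), Amira Quispe is treated as also owning Keanu Quispe's interest in Brightpath Textiles S.p.A, giving 15% + 62% = 77%.
Chain via Silverbay Realty LP → Wildmere Mining NL (R2): 100% × 73% × 21% = 15.33% of Bluewater Trust.
Chain via Meridian Services GmbH → Highfield Energy Co. (R2): 100% × 54% × 31% = 16.74% of Bluewater Trust.
Chain via Brightpath Textiles S.p.A. → Talon Foods Inc. (R2): 77% × 38% × 19% = 5.5594% of Bluewater Trust.
Aggregating (R3): 15.33% + 16.74% + 5.5594% = 37.6294%.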